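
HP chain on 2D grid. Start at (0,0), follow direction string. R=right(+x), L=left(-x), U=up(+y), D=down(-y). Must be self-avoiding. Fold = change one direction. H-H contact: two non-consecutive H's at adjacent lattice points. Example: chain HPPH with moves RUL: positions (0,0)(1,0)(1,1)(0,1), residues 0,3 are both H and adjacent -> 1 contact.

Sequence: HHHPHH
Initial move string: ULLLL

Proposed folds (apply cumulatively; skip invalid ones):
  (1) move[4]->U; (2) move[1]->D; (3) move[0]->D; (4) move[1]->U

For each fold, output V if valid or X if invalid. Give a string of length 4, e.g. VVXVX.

Answer: VXVX

Derivation:
Initial: ULLLL -> [(0, 0), (0, 1), (-1, 1), (-2, 1), (-3, 1), (-4, 1)]
Fold 1: move[4]->U => ULLLU VALID
Fold 2: move[1]->D => UDLLU INVALID (collision), skipped
Fold 3: move[0]->D => DLLLU VALID
Fold 4: move[1]->U => DULLU INVALID (collision), skipped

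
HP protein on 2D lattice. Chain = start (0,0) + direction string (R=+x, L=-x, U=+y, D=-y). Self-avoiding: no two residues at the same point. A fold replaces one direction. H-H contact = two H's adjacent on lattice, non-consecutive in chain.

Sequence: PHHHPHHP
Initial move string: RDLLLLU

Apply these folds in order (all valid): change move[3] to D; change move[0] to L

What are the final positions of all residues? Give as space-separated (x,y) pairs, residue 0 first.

Answer: (0,0) (-1,0) (-1,-1) (-2,-1) (-2,-2) (-3,-2) (-4,-2) (-4,-1)

Derivation:
Initial moves: RDLLLLU
Fold: move[3]->D => RDLDLLU (positions: [(0, 0), (1, 0), (1, -1), (0, -1), (0, -2), (-1, -2), (-2, -2), (-2, -1)])
Fold: move[0]->L => LDLDLLU (positions: [(0, 0), (-1, 0), (-1, -1), (-2, -1), (-2, -2), (-3, -2), (-4, -2), (-4, -1)])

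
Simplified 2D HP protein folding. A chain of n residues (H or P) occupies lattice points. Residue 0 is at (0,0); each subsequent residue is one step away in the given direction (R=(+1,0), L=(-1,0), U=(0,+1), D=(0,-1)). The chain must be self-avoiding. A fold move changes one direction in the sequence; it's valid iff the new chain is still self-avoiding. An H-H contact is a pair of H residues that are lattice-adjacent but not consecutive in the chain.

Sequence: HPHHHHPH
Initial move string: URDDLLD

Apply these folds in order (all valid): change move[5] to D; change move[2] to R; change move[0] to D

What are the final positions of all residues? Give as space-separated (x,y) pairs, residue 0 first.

Initial moves: URDDLLD
Fold: move[5]->D => URDDLDD (positions: [(0, 0), (0, 1), (1, 1), (1, 0), (1, -1), (0, -1), (0, -2), (0, -3)])
Fold: move[2]->R => URRDLDD (positions: [(0, 0), (0, 1), (1, 1), (2, 1), (2, 0), (1, 0), (1, -1), (1, -2)])
Fold: move[0]->D => DRRDLDD (positions: [(0, 0), (0, -1), (1, -1), (2, -1), (2, -2), (1, -2), (1, -3), (1, -4)])

Answer: (0,0) (0,-1) (1,-1) (2,-1) (2,-2) (1,-2) (1,-3) (1,-4)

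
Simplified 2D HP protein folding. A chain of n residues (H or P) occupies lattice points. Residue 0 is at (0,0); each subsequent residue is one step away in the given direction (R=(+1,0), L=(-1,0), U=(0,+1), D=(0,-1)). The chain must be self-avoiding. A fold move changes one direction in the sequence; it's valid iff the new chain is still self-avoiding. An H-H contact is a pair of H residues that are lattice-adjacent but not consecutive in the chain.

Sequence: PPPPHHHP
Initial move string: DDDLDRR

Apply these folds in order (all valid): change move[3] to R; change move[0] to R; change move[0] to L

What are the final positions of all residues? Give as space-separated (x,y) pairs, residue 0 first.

Initial moves: DDDLDRR
Fold: move[3]->R => DDDRDRR (positions: [(0, 0), (0, -1), (0, -2), (0, -3), (1, -3), (1, -4), (2, -4), (3, -4)])
Fold: move[0]->R => RDDRDRR (positions: [(0, 0), (1, 0), (1, -1), (1, -2), (2, -2), (2, -3), (3, -3), (4, -3)])
Fold: move[0]->L => LDDRDRR (positions: [(0, 0), (-1, 0), (-1, -1), (-1, -2), (0, -2), (0, -3), (1, -3), (2, -3)])

Answer: (0,0) (-1,0) (-1,-1) (-1,-2) (0,-2) (0,-3) (1,-3) (2,-3)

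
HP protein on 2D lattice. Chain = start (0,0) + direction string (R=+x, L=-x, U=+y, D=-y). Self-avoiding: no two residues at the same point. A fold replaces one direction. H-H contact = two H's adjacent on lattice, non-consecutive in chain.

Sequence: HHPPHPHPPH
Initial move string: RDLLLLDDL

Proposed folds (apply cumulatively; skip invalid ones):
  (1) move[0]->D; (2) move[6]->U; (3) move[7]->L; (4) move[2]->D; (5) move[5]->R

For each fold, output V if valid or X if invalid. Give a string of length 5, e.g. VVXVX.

Answer: VXVVX

Derivation:
Initial: RDLLLLDDL -> [(0, 0), (1, 0), (1, -1), (0, -1), (-1, -1), (-2, -1), (-3, -1), (-3, -2), (-3, -3), (-4, -3)]
Fold 1: move[0]->D => DDLLLLDDL VALID
Fold 2: move[6]->U => DDLLLLUDL INVALID (collision), skipped
Fold 3: move[7]->L => DDLLLLDLL VALID
Fold 4: move[2]->D => DDDLLLDLL VALID
Fold 5: move[5]->R => DDDLLRDLL INVALID (collision), skipped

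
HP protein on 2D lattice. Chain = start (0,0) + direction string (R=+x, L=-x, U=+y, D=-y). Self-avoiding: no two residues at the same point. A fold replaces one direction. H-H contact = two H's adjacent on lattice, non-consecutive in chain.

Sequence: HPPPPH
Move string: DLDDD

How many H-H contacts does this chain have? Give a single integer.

Positions: [(0, 0), (0, -1), (-1, -1), (-1, -2), (-1, -3), (-1, -4)]
No H-H contacts found.

Answer: 0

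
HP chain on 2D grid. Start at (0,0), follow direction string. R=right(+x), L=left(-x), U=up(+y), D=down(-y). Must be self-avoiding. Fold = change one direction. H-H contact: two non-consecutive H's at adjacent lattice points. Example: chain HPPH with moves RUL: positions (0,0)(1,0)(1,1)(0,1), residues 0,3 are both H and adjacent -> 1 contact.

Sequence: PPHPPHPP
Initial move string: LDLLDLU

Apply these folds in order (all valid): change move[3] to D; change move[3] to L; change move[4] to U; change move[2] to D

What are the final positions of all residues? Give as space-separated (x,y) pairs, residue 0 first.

Answer: (0,0) (-1,0) (-1,-1) (-1,-2) (-2,-2) (-2,-1) (-3,-1) (-3,0)

Derivation:
Initial moves: LDLLDLU
Fold: move[3]->D => LDLDDLU (positions: [(0, 0), (-1, 0), (-1, -1), (-2, -1), (-2, -2), (-2, -3), (-3, -3), (-3, -2)])
Fold: move[3]->L => LDLLDLU (positions: [(0, 0), (-1, 0), (-1, -1), (-2, -1), (-3, -1), (-3, -2), (-4, -2), (-4, -1)])
Fold: move[4]->U => LDLLULU (positions: [(0, 0), (-1, 0), (-1, -1), (-2, -1), (-3, -1), (-3, 0), (-4, 0), (-4, 1)])
Fold: move[2]->D => LDDLULU (positions: [(0, 0), (-1, 0), (-1, -1), (-1, -2), (-2, -2), (-2, -1), (-3, -1), (-3, 0)])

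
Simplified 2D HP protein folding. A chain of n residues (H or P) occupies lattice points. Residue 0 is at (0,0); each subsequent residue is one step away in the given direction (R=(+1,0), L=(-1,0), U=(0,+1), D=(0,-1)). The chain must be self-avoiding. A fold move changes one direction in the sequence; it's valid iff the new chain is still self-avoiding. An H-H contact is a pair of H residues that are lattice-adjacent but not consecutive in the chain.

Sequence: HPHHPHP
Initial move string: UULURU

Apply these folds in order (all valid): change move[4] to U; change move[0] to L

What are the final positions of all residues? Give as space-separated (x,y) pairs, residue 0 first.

Answer: (0,0) (-1,0) (-1,1) (-2,1) (-2,2) (-2,3) (-2,4)

Derivation:
Initial moves: UULURU
Fold: move[4]->U => UULUUU (positions: [(0, 0), (0, 1), (0, 2), (-1, 2), (-1, 3), (-1, 4), (-1, 5)])
Fold: move[0]->L => LULUUU (positions: [(0, 0), (-1, 0), (-1, 1), (-2, 1), (-2, 2), (-2, 3), (-2, 4)])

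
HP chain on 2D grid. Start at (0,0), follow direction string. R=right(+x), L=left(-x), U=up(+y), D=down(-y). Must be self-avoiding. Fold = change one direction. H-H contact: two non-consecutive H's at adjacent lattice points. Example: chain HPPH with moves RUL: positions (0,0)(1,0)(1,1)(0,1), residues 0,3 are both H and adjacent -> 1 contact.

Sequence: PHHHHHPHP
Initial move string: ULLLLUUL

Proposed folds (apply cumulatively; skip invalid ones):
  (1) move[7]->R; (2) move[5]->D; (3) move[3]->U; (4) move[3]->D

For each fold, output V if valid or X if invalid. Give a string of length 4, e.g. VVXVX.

Initial: ULLLLUUL -> [(0, 0), (0, 1), (-1, 1), (-2, 1), (-3, 1), (-4, 1), (-4, 2), (-4, 3), (-5, 3)]
Fold 1: move[7]->R => ULLLLUUR VALID
Fold 2: move[5]->D => ULLLLDUR INVALID (collision), skipped
Fold 3: move[3]->U => ULLULUUR VALID
Fold 4: move[3]->D => ULLDLUUR VALID

Answer: VXVV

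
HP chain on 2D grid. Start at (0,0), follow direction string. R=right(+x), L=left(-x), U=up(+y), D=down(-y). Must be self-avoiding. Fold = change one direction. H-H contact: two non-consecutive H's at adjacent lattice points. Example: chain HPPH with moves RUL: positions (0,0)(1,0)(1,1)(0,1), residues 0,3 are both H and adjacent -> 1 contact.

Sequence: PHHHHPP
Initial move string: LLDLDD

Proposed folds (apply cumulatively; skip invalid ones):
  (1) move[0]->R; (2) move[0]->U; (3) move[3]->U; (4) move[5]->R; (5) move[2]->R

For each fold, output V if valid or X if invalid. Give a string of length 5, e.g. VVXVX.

Initial: LLDLDD -> [(0, 0), (-1, 0), (-2, 0), (-2, -1), (-3, -1), (-3, -2), (-3, -3)]
Fold 1: move[0]->R => RLDLDD INVALID (collision), skipped
Fold 2: move[0]->U => ULDLDD VALID
Fold 3: move[3]->U => ULDUDD INVALID (collision), skipped
Fold 4: move[5]->R => ULDLDR VALID
Fold 5: move[2]->R => ULRLDR INVALID (collision), skipped

Answer: XVXVX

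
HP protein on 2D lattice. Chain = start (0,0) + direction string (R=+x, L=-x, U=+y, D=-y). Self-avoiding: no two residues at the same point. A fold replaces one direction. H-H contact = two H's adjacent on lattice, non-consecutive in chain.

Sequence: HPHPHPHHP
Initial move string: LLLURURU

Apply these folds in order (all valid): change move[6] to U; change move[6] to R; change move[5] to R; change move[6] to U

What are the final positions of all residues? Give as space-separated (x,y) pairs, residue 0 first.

Answer: (0,0) (-1,0) (-2,0) (-3,0) (-3,1) (-2,1) (-1,1) (-1,2) (-1,3)

Derivation:
Initial moves: LLLURURU
Fold: move[6]->U => LLLURUUU (positions: [(0, 0), (-1, 0), (-2, 0), (-3, 0), (-3, 1), (-2, 1), (-2, 2), (-2, 3), (-2, 4)])
Fold: move[6]->R => LLLURURU (positions: [(0, 0), (-1, 0), (-2, 0), (-3, 0), (-3, 1), (-2, 1), (-2, 2), (-1, 2), (-1, 3)])
Fold: move[5]->R => LLLURRRU (positions: [(0, 0), (-1, 0), (-2, 0), (-3, 0), (-3, 1), (-2, 1), (-1, 1), (0, 1), (0, 2)])
Fold: move[6]->U => LLLURRUU (positions: [(0, 0), (-1, 0), (-2, 0), (-3, 0), (-3, 1), (-2, 1), (-1, 1), (-1, 2), (-1, 3)])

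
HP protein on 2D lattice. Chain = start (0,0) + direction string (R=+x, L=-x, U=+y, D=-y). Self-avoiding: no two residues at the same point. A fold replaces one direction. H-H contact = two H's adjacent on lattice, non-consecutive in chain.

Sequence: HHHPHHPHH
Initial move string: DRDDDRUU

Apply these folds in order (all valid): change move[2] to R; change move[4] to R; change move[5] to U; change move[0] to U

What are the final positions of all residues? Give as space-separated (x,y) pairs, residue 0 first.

Answer: (0,0) (0,1) (1,1) (2,1) (2,0) (3,0) (3,1) (3,2) (3,3)

Derivation:
Initial moves: DRDDDRUU
Fold: move[2]->R => DRRDDRUU (positions: [(0, 0), (0, -1), (1, -1), (2, -1), (2, -2), (2, -3), (3, -3), (3, -2), (3, -1)])
Fold: move[4]->R => DRRDRRUU (positions: [(0, 0), (0, -1), (1, -1), (2, -1), (2, -2), (3, -2), (4, -2), (4, -1), (4, 0)])
Fold: move[5]->U => DRRDRUUU (positions: [(0, 0), (0, -1), (1, -1), (2, -1), (2, -2), (3, -2), (3, -1), (3, 0), (3, 1)])
Fold: move[0]->U => URRDRUUU (positions: [(0, 0), (0, 1), (1, 1), (2, 1), (2, 0), (3, 0), (3, 1), (3, 2), (3, 3)])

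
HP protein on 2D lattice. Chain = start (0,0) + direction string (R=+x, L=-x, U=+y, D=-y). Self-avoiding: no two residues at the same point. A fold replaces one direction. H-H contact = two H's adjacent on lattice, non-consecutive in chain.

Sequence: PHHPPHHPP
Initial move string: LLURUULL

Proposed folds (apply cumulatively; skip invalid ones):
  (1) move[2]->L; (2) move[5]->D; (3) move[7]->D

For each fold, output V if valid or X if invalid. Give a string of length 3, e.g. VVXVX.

Answer: XXV

Derivation:
Initial: LLURUULL -> [(0, 0), (-1, 0), (-2, 0), (-2, 1), (-1, 1), (-1, 2), (-1, 3), (-2, 3), (-3, 3)]
Fold 1: move[2]->L => LLLRUULL INVALID (collision), skipped
Fold 2: move[5]->D => LLURUDLL INVALID (collision), skipped
Fold 3: move[7]->D => LLURUULD VALID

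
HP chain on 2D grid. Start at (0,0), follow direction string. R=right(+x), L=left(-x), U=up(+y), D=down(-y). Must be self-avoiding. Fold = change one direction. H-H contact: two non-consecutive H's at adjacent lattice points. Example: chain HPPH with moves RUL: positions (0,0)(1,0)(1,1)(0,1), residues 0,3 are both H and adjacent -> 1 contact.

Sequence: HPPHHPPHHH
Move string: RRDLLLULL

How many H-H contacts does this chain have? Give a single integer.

Positions: [(0, 0), (1, 0), (2, 0), (2, -1), (1, -1), (0, -1), (-1, -1), (-1, 0), (-2, 0), (-3, 0)]
H-H contact: residue 0 @(0,0) - residue 7 @(-1, 0)

Answer: 1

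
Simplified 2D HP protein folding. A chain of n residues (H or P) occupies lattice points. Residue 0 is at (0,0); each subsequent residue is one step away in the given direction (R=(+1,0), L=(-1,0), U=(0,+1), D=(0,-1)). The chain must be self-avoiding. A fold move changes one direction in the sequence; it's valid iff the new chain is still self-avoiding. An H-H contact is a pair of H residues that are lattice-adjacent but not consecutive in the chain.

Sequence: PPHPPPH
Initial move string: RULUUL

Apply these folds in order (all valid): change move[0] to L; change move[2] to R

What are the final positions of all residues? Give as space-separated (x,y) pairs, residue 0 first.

Answer: (0,0) (-1,0) (-1,1) (0,1) (0,2) (0,3) (-1,3)

Derivation:
Initial moves: RULUUL
Fold: move[0]->L => LULUUL (positions: [(0, 0), (-1, 0), (-1, 1), (-2, 1), (-2, 2), (-2, 3), (-3, 3)])
Fold: move[2]->R => LURUUL (positions: [(0, 0), (-1, 0), (-1, 1), (0, 1), (0, 2), (0, 3), (-1, 3)])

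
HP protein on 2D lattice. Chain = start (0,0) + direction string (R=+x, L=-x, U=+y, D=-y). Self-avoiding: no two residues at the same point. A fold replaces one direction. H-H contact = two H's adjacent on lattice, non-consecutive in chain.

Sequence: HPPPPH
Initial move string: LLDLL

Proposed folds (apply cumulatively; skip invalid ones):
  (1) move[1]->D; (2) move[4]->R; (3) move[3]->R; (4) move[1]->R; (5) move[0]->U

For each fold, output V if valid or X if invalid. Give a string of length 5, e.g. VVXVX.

Initial: LLDLL -> [(0, 0), (-1, 0), (-2, 0), (-2, -1), (-3, -1), (-4, -1)]
Fold 1: move[1]->D => LDDLL VALID
Fold 2: move[4]->R => LDDLR INVALID (collision), skipped
Fold 3: move[3]->R => LDDRL INVALID (collision), skipped
Fold 4: move[1]->R => LRDLL INVALID (collision), skipped
Fold 5: move[0]->U => UDDLL INVALID (collision), skipped

Answer: VXXXX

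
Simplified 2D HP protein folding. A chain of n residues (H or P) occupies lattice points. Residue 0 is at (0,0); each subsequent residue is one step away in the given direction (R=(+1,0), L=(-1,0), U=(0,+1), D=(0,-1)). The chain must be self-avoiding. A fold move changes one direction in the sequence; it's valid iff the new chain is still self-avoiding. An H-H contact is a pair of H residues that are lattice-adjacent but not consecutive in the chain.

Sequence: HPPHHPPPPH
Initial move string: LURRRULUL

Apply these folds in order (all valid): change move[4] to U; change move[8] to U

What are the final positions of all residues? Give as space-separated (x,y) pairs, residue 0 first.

Answer: (0,0) (-1,0) (-1,1) (0,1) (1,1) (1,2) (1,3) (0,3) (0,4) (0,5)

Derivation:
Initial moves: LURRRULUL
Fold: move[4]->U => LURRUULUL (positions: [(0, 0), (-1, 0), (-1, 1), (0, 1), (1, 1), (1, 2), (1, 3), (0, 3), (0, 4), (-1, 4)])
Fold: move[8]->U => LURRUULUU (positions: [(0, 0), (-1, 0), (-1, 1), (0, 1), (1, 1), (1, 2), (1, 3), (0, 3), (0, 4), (0, 5)])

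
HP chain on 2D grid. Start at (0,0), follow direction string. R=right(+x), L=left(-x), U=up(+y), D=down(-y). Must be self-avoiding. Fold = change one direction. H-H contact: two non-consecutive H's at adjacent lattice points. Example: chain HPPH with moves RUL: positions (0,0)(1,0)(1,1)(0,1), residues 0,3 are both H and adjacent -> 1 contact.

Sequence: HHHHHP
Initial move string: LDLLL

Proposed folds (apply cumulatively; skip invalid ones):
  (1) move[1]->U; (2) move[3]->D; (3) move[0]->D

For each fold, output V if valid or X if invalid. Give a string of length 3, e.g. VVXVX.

Answer: VVX

Derivation:
Initial: LDLLL -> [(0, 0), (-1, 0), (-1, -1), (-2, -1), (-3, -1), (-4, -1)]
Fold 1: move[1]->U => LULLL VALID
Fold 2: move[3]->D => LULDL VALID
Fold 3: move[0]->D => DULDL INVALID (collision), skipped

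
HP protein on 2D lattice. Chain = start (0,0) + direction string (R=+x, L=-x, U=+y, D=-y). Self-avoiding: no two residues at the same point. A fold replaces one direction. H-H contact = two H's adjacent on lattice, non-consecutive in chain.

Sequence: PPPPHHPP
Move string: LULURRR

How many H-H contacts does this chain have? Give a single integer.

Positions: [(0, 0), (-1, 0), (-1, 1), (-2, 1), (-2, 2), (-1, 2), (0, 2), (1, 2)]
No H-H contacts found.

Answer: 0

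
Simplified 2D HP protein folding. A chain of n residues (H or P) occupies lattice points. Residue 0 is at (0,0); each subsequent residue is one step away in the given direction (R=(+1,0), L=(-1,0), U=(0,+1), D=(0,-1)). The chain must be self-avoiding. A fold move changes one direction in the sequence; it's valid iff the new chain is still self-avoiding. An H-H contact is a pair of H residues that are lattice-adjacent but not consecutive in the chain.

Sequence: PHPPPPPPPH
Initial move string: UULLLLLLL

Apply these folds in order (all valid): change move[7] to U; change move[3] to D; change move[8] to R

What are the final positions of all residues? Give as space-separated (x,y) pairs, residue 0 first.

Answer: (0,0) (0,1) (0,2) (-1,2) (-1,1) (-2,1) (-3,1) (-4,1) (-4,2) (-3,2)

Derivation:
Initial moves: UULLLLLLL
Fold: move[7]->U => UULLLLLUL (positions: [(0, 0), (0, 1), (0, 2), (-1, 2), (-2, 2), (-3, 2), (-4, 2), (-5, 2), (-5, 3), (-6, 3)])
Fold: move[3]->D => UULDLLLUL (positions: [(0, 0), (0, 1), (0, 2), (-1, 2), (-1, 1), (-2, 1), (-3, 1), (-4, 1), (-4, 2), (-5, 2)])
Fold: move[8]->R => UULDLLLUR (positions: [(0, 0), (0, 1), (0, 2), (-1, 2), (-1, 1), (-2, 1), (-3, 1), (-4, 1), (-4, 2), (-3, 2)])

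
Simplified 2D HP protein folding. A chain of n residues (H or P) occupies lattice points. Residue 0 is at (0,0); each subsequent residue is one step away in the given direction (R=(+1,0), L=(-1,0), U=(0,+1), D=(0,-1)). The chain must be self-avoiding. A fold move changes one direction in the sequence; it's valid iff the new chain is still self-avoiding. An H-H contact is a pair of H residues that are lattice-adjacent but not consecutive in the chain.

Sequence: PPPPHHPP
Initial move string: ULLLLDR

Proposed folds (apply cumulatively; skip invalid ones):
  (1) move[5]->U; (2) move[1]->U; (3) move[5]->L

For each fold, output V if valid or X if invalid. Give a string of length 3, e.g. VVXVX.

Answer: VVX

Derivation:
Initial: ULLLLDR -> [(0, 0), (0, 1), (-1, 1), (-2, 1), (-3, 1), (-4, 1), (-4, 0), (-3, 0)]
Fold 1: move[5]->U => ULLLLUR VALID
Fold 2: move[1]->U => UULLLUR VALID
Fold 3: move[5]->L => UULLLLR INVALID (collision), skipped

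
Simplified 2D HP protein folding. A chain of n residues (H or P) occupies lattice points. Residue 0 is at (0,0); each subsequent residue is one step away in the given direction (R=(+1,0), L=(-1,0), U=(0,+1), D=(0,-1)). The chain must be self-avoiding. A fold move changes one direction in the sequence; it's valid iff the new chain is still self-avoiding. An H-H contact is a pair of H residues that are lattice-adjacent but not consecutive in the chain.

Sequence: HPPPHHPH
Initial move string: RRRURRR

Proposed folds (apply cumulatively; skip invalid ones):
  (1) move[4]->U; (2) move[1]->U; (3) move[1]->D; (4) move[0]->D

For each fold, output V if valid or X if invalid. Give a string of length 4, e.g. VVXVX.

Answer: VVVV

Derivation:
Initial: RRRURRR -> [(0, 0), (1, 0), (2, 0), (3, 0), (3, 1), (4, 1), (5, 1), (6, 1)]
Fold 1: move[4]->U => RRRUURR VALID
Fold 2: move[1]->U => RURUURR VALID
Fold 3: move[1]->D => RDRUURR VALID
Fold 4: move[0]->D => DDRUURR VALID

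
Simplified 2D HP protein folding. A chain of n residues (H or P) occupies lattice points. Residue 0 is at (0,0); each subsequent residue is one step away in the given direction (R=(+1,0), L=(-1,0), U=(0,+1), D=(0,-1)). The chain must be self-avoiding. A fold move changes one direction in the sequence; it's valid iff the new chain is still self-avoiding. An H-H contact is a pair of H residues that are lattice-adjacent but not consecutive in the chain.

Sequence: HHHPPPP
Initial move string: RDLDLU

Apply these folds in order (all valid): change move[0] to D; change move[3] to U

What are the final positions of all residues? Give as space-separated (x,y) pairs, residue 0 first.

Initial moves: RDLDLU
Fold: move[0]->D => DDLDLU (positions: [(0, 0), (0, -1), (0, -2), (-1, -2), (-1, -3), (-2, -3), (-2, -2)])
Fold: move[3]->U => DDLULU (positions: [(0, 0), (0, -1), (0, -2), (-1, -2), (-1, -1), (-2, -1), (-2, 0)])

Answer: (0,0) (0,-1) (0,-2) (-1,-2) (-1,-1) (-2,-1) (-2,0)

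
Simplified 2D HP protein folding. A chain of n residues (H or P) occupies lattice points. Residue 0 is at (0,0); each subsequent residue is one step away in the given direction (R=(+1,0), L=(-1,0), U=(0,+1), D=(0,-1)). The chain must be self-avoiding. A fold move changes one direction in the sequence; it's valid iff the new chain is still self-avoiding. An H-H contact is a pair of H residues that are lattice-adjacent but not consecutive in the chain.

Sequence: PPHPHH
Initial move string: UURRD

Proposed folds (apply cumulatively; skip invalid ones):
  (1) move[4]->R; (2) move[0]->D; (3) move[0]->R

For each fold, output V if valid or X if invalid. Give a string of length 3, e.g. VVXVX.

Answer: VXV

Derivation:
Initial: UURRD -> [(0, 0), (0, 1), (0, 2), (1, 2), (2, 2), (2, 1)]
Fold 1: move[4]->R => UURRR VALID
Fold 2: move[0]->D => DURRR INVALID (collision), skipped
Fold 3: move[0]->R => RURRR VALID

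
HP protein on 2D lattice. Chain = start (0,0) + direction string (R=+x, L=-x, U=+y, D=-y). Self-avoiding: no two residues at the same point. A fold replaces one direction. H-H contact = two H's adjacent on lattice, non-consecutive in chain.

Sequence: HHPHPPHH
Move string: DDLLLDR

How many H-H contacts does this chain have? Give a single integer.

Positions: [(0, 0), (0, -1), (0, -2), (-1, -2), (-2, -2), (-3, -2), (-3, -3), (-2, -3)]
No H-H contacts found.

Answer: 0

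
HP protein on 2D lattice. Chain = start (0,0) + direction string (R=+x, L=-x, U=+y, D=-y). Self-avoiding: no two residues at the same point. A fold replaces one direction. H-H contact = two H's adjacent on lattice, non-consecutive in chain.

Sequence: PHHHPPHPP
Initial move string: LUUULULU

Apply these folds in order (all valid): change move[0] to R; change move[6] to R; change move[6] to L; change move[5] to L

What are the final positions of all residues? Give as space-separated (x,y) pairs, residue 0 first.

Answer: (0,0) (1,0) (1,1) (1,2) (1,3) (0,3) (-1,3) (-2,3) (-2,4)

Derivation:
Initial moves: LUUULULU
Fold: move[0]->R => RUUULULU (positions: [(0, 0), (1, 0), (1, 1), (1, 2), (1, 3), (0, 3), (0, 4), (-1, 4), (-1, 5)])
Fold: move[6]->R => RUUULURU (positions: [(0, 0), (1, 0), (1, 1), (1, 2), (1, 3), (0, 3), (0, 4), (1, 4), (1, 5)])
Fold: move[6]->L => RUUULULU (positions: [(0, 0), (1, 0), (1, 1), (1, 2), (1, 3), (0, 3), (0, 4), (-1, 4), (-1, 5)])
Fold: move[5]->L => RUUULLLU (positions: [(0, 0), (1, 0), (1, 1), (1, 2), (1, 3), (0, 3), (-1, 3), (-2, 3), (-2, 4)])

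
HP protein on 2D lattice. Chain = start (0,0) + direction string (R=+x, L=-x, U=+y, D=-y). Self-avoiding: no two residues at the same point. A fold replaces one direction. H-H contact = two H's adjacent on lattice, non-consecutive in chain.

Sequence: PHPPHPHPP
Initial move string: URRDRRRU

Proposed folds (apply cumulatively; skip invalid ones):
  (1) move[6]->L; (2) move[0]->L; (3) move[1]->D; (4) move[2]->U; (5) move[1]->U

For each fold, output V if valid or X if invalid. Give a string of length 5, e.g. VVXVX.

Answer: XXXXV

Derivation:
Initial: URRDRRRU -> [(0, 0), (0, 1), (1, 1), (2, 1), (2, 0), (3, 0), (4, 0), (5, 0), (5, 1)]
Fold 1: move[6]->L => URRDRRLU INVALID (collision), skipped
Fold 2: move[0]->L => LRRDRRRU INVALID (collision), skipped
Fold 3: move[1]->D => UDRDRRRU INVALID (collision), skipped
Fold 4: move[2]->U => URUDRRRU INVALID (collision), skipped
Fold 5: move[1]->U => UURDRRRU VALID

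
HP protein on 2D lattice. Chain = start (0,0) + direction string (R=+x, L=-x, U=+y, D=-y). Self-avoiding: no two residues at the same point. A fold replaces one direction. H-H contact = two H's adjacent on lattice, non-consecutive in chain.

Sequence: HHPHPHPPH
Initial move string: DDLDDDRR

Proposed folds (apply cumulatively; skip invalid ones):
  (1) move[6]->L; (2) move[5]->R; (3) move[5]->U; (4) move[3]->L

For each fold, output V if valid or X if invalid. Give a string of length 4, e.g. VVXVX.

Answer: XVXV

Derivation:
Initial: DDLDDDRR -> [(0, 0), (0, -1), (0, -2), (-1, -2), (-1, -3), (-1, -4), (-1, -5), (0, -5), (1, -5)]
Fold 1: move[6]->L => DDLDDDLR INVALID (collision), skipped
Fold 2: move[5]->R => DDLDDRRR VALID
Fold 3: move[5]->U => DDLDDURR INVALID (collision), skipped
Fold 4: move[3]->L => DDLLDRRR VALID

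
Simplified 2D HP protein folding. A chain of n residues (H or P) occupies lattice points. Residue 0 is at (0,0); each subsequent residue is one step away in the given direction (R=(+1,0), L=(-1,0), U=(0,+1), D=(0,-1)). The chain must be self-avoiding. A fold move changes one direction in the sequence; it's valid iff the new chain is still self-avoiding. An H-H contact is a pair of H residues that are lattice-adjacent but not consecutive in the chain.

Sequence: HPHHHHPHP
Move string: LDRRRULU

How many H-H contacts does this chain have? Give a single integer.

Positions: [(0, 0), (-1, 0), (-1, -1), (0, -1), (1, -1), (2, -1), (2, 0), (1, 0), (1, 1)]
H-H contact: residue 0 @(0,0) - residue 7 @(1, 0)
H-H contact: residue 0 @(0,0) - residue 3 @(0, -1)
H-H contact: residue 4 @(1,-1) - residue 7 @(1, 0)

Answer: 3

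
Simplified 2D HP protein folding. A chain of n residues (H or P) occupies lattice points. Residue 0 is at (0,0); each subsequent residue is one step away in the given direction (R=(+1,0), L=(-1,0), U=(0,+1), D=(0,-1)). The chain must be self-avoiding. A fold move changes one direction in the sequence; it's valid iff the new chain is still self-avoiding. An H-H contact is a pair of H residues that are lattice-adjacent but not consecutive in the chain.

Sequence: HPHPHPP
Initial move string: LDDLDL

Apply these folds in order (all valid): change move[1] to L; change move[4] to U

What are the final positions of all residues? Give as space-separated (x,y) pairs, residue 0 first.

Answer: (0,0) (-1,0) (-2,0) (-2,-1) (-3,-1) (-3,0) (-4,0)

Derivation:
Initial moves: LDDLDL
Fold: move[1]->L => LLDLDL (positions: [(0, 0), (-1, 0), (-2, 0), (-2, -1), (-3, -1), (-3, -2), (-4, -2)])
Fold: move[4]->U => LLDLUL (positions: [(0, 0), (-1, 0), (-2, 0), (-2, -1), (-3, -1), (-3, 0), (-4, 0)])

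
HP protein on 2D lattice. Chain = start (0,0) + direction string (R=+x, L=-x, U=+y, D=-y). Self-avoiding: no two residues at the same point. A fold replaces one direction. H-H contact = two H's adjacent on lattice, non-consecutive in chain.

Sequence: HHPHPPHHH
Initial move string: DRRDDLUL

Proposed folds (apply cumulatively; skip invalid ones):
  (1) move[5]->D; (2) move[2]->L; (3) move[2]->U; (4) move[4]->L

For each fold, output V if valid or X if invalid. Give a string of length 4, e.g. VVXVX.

Initial: DRRDDLUL -> [(0, 0), (0, -1), (1, -1), (2, -1), (2, -2), (2, -3), (1, -3), (1, -2), (0, -2)]
Fold 1: move[5]->D => DRRDDDUL INVALID (collision), skipped
Fold 2: move[2]->L => DRLDDLUL INVALID (collision), skipped
Fold 3: move[2]->U => DRUDDLUL INVALID (collision), skipped
Fold 4: move[4]->L => DRRDLLUL INVALID (collision), skipped

Answer: XXXX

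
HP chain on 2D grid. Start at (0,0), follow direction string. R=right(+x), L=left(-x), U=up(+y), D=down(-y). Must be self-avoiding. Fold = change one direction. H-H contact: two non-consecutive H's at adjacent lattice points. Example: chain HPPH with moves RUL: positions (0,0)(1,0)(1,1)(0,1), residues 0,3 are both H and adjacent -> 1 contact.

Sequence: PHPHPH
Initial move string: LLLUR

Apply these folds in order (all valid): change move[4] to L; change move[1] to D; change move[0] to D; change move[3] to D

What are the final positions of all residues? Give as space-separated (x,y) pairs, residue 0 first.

Answer: (0,0) (0,-1) (0,-2) (-1,-2) (-1,-3) (-2,-3)

Derivation:
Initial moves: LLLUR
Fold: move[4]->L => LLLUL (positions: [(0, 0), (-1, 0), (-2, 0), (-3, 0), (-3, 1), (-4, 1)])
Fold: move[1]->D => LDLUL (positions: [(0, 0), (-1, 0), (-1, -1), (-2, -1), (-2, 0), (-3, 0)])
Fold: move[0]->D => DDLUL (positions: [(0, 0), (0, -1), (0, -2), (-1, -2), (-1, -1), (-2, -1)])
Fold: move[3]->D => DDLDL (positions: [(0, 0), (0, -1), (0, -2), (-1, -2), (-1, -3), (-2, -3)])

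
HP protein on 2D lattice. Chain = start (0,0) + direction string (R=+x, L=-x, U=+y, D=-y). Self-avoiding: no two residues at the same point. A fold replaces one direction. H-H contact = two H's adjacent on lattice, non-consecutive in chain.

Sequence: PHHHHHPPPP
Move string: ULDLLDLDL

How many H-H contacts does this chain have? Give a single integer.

Positions: [(0, 0), (0, 1), (-1, 1), (-1, 0), (-2, 0), (-3, 0), (-3, -1), (-4, -1), (-4, -2), (-5, -2)]
No H-H contacts found.

Answer: 0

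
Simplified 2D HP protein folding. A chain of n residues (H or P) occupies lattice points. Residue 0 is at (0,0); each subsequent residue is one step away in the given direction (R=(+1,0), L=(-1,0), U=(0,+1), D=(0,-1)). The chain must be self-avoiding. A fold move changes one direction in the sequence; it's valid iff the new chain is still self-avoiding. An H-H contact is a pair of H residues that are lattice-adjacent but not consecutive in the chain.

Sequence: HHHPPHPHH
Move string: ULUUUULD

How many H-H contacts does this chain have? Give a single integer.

Answer: 1

Derivation:
Positions: [(0, 0), (0, 1), (-1, 1), (-1, 2), (-1, 3), (-1, 4), (-1, 5), (-2, 5), (-2, 4)]
H-H contact: residue 5 @(-1,4) - residue 8 @(-2, 4)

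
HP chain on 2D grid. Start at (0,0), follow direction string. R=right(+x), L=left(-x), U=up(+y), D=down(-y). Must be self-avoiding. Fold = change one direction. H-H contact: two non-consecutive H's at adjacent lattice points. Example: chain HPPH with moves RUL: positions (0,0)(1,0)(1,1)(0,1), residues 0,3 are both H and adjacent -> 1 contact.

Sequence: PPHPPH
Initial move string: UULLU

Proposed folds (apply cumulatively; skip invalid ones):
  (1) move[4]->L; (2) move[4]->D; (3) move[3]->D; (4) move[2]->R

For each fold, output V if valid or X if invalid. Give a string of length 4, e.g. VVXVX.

Initial: UULLU -> [(0, 0), (0, 1), (0, 2), (-1, 2), (-2, 2), (-2, 3)]
Fold 1: move[4]->L => UULLL VALID
Fold 2: move[4]->D => UULLD VALID
Fold 3: move[3]->D => UULDD VALID
Fold 4: move[2]->R => UURDD VALID

Answer: VVVV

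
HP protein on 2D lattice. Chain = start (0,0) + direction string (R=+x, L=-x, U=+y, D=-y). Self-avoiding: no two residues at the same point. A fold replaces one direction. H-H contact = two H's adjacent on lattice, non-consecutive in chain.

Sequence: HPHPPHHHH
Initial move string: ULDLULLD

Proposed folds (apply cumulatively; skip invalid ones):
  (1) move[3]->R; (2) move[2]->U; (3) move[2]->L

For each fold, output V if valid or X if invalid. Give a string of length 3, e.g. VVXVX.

Answer: XVV

Derivation:
Initial: ULDLULLD -> [(0, 0), (0, 1), (-1, 1), (-1, 0), (-2, 0), (-2, 1), (-3, 1), (-4, 1), (-4, 0)]
Fold 1: move[3]->R => ULDRULLD INVALID (collision), skipped
Fold 2: move[2]->U => ULULULLD VALID
Fold 3: move[2]->L => ULLLULLD VALID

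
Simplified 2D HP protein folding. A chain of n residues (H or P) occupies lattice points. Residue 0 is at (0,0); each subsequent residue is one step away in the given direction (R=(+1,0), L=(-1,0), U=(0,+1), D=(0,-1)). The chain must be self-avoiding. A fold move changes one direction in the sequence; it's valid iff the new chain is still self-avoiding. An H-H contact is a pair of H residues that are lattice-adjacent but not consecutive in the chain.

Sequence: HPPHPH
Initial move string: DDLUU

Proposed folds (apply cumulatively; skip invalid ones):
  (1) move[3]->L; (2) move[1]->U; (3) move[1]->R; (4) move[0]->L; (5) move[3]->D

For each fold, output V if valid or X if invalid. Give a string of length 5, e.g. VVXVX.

Answer: VXXVX

Derivation:
Initial: DDLUU -> [(0, 0), (0, -1), (0, -2), (-1, -2), (-1, -1), (-1, 0)]
Fold 1: move[3]->L => DDLLU VALID
Fold 2: move[1]->U => DULLU INVALID (collision), skipped
Fold 3: move[1]->R => DRLLU INVALID (collision), skipped
Fold 4: move[0]->L => LDLLU VALID
Fold 5: move[3]->D => LDLDU INVALID (collision), skipped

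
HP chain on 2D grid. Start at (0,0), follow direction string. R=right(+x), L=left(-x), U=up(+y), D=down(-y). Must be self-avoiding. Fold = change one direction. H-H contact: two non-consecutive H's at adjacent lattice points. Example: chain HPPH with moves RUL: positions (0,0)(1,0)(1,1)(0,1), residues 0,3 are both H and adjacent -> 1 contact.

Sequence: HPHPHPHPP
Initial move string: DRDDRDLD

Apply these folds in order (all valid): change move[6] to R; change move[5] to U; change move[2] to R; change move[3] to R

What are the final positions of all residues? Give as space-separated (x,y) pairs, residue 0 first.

Initial moves: DRDDRDLD
Fold: move[6]->R => DRDDRDRD (positions: [(0, 0), (0, -1), (1, -1), (1, -2), (1, -3), (2, -3), (2, -4), (3, -4), (3, -5)])
Fold: move[5]->U => DRDDRURD (positions: [(0, 0), (0, -1), (1, -1), (1, -2), (1, -3), (2, -3), (2, -2), (3, -2), (3, -3)])
Fold: move[2]->R => DRRDRURD (positions: [(0, 0), (0, -1), (1, -1), (2, -1), (2, -2), (3, -2), (3, -1), (4, -1), (4, -2)])
Fold: move[3]->R => DRRRRURD (positions: [(0, 0), (0, -1), (1, -1), (2, -1), (3, -1), (4, -1), (4, 0), (5, 0), (5, -1)])

Answer: (0,0) (0,-1) (1,-1) (2,-1) (3,-1) (4,-1) (4,0) (5,0) (5,-1)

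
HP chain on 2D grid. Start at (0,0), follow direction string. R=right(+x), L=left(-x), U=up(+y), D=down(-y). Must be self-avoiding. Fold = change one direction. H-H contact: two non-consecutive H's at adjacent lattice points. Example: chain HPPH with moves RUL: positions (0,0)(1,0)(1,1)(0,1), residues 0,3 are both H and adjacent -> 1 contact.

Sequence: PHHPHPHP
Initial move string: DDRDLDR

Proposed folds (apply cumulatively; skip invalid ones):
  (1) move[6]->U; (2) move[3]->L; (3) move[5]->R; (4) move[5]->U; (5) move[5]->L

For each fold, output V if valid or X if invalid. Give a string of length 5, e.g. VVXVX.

Initial: DDRDLDR -> [(0, 0), (0, -1), (0, -2), (1, -2), (1, -3), (0, -3), (0, -4), (1, -4)]
Fold 1: move[6]->U => DDRDLDU INVALID (collision), skipped
Fold 2: move[3]->L => DDRLLDR INVALID (collision), skipped
Fold 3: move[5]->R => DDRDLRR INVALID (collision), skipped
Fold 4: move[5]->U => DDRDLUR INVALID (collision), skipped
Fold 5: move[5]->L => DDRDLLR INVALID (collision), skipped

Answer: XXXXX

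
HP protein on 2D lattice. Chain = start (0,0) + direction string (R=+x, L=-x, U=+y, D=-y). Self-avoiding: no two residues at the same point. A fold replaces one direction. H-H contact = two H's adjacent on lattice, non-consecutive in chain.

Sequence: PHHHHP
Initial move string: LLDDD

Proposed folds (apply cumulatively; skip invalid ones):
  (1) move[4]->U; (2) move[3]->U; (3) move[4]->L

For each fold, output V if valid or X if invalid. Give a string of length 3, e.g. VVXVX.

Answer: XXV

Derivation:
Initial: LLDDD -> [(0, 0), (-1, 0), (-2, 0), (-2, -1), (-2, -2), (-2, -3)]
Fold 1: move[4]->U => LLDDU INVALID (collision), skipped
Fold 2: move[3]->U => LLDUD INVALID (collision), skipped
Fold 3: move[4]->L => LLDDL VALID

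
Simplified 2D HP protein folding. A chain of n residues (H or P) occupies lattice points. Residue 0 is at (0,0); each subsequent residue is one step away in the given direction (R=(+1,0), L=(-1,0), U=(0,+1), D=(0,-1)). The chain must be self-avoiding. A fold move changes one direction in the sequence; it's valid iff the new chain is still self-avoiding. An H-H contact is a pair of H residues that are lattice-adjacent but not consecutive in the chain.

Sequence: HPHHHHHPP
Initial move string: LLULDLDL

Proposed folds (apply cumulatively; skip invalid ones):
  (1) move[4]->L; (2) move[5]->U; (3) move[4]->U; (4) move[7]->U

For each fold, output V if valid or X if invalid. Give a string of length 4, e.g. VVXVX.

Initial: LLULDLDL -> [(0, 0), (-1, 0), (-2, 0), (-2, 1), (-3, 1), (-3, 0), (-4, 0), (-4, -1), (-5, -1)]
Fold 1: move[4]->L => LLULLLDL VALID
Fold 2: move[5]->U => LLULLUDL INVALID (collision), skipped
Fold 3: move[4]->U => LLULULDL VALID
Fold 4: move[7]->U => LLULULDU INVALID (collision), skipped

Answer: VXVX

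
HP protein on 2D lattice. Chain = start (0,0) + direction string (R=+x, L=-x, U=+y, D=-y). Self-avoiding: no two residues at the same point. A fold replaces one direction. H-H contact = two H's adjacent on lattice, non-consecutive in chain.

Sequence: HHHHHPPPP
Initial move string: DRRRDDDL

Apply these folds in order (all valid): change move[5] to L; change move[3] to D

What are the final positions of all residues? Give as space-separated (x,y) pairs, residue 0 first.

Initial moves: DRRRDDDL
Fold: move[5]->L => DRRRDLDL (positions: [(0, 0), (0, -1), (1, -1), (2, -1), (3, -1), (3, -2), (2, -2), (2, -3), (1, -3)])
Fold: move[3]->D => DRRDDLDL (positions: [(0, 0), (0, -1), (1, -1), (2, -1), (2, -2), (2, -3), (1, -3), (1, -4), (0, -4)])

Answer: (0,0) (0,-1) (1,-1) (2,-1) (2,-2) (2,-3) (1,-3) (1,-4) (0,-4)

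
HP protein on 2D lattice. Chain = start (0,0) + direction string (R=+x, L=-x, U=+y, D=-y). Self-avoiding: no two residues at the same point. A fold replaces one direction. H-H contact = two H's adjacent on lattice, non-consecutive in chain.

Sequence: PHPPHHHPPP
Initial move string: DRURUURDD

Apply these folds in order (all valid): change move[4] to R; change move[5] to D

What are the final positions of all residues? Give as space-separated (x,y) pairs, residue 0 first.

Initial moves: DRURUURDD
Fold: move[4]->R => DRURRURDD (positions: [(0, 0), (0, -1), (1, -1), (1, 0), (2, 0), (3, 0), (3, 1), (4, 1), (4, 0), (4, -1)])
Fold: move[5]->D => DRURRDRDD (positions: [(0, 0), (0, -1), (1, -1), (1, 0), (2, 0), (3, 0), (3, -1), (4, -1), (4, -2), (4, -3)])

Answer: (0,0) (0,-1) (1,-1) (1,0) (2,0) (3,0) (3,-1) (4,-1) (4,-2) (4,-3)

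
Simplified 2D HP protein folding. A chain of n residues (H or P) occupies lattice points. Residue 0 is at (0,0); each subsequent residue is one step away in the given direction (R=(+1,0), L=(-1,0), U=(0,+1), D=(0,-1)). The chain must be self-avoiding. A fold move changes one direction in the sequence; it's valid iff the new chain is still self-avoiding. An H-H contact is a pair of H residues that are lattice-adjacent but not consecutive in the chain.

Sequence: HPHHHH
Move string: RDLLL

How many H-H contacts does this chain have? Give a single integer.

Answer: 1

Derivation:
Positions: [(0, 0), (1, 0), (1, -1), (0, -1), (-1, -1), (-2, -1)]
H-H contact: residue 0 @(0,0) - residue 3 @(0, -1)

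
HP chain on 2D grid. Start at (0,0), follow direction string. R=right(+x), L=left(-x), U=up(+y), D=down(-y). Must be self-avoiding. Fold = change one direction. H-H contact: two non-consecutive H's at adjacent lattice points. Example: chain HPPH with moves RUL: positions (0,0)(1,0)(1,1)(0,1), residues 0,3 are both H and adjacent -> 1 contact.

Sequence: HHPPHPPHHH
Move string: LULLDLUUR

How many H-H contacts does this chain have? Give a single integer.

Answer: 2

Derivation:
Positions: [(0, 0), (-1, 0), (-1, 1), (-2, 1), (-3, 1), (-3, 0), (-4, 0), (-4, 1), (-4, 2), (-3, 2)]
H-H contact: residue 4 @(-3,1) - residue 7 @(-4, 1)
H-H contact: residue 4 @(-3,1) - residue 9 @(-3, 2)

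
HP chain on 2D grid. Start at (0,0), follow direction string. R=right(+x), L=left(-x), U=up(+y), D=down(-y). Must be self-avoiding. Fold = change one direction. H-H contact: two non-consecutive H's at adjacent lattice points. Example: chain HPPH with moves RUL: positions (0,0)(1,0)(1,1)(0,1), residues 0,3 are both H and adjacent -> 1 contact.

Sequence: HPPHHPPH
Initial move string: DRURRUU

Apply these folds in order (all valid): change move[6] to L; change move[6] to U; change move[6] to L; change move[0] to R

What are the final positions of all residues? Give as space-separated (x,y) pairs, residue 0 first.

Answer: (0,0) (1,0) (2,0) (2,1) (3,1) (4,1) (4,2) (3,2)

Derivation:
Initial moves: DRURRUU
Fold: move[6]->L => DRURRUL (positions: [(0, 0), (0, -1), (1, -1), (1, 0), (2, 0), (3, 0), (3, 1), (2, 1)])
Fold: move[6]->U => DRURRUU (positions: [(0, 0), (0, -1), (1, -1), (1, 0), (2, 0), (3, 0), (3, 1), (3, 2)])
Fold: move[6]->L => DRURRUL (positions: [(0, 0), (0, -1), (1, -1), (1, 0), (2, 0), (3, 0), (3, 1), (2, 1)])
Fold: move[0]->R => RRURRUL (positions: [(0, 0), (1, 0), (2, 0), (2, 1), (3, 1), (4, 1), (4, 2), (3, 2)])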